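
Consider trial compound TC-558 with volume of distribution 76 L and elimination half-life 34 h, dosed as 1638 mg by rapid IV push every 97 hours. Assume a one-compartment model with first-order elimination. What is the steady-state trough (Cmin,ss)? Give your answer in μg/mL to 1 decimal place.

3.5 μg/mL

k = ln2/t½ = ln2/34 ≈ 0.020387 h⁻¹; fraction remaining f = e^(−kτ) = e^(−0.020387×97) ≈ 0.1384.
At steady state, accumulation factor R = 1/(1 − e^(−kτ)) ≈ 1.1606.
Each bolus raises the concentration by D/Vd = 1638/76 ≈ 21.553 μg/mL.
Steady-state peak Cmax,ss = C₀·R ≈ 21.553 × 1.1606 ≈ 25.014 μg/mL.
Steady-state trough Cmin,ss = Cmax,ss·f ≈ 25.014 × 0.1384 ≈ 3.462 μg/mL.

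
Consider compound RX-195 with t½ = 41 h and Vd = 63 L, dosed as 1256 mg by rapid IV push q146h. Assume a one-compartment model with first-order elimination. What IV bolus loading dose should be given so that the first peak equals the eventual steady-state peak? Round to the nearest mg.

f = (1/2)^(146/41) ≈ 0.084730; accumulation ratio R = 1/(1−f) ≈ 1.09257.
Loading dose to hit Cmax,ss on first dose: D_load = D_maint·R ≈ 1256 × 1.09257 ≈ 1372.27 mg.

1372 mg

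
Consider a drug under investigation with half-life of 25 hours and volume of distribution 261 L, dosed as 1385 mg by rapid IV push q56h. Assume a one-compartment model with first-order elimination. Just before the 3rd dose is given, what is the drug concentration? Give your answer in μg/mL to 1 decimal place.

f = (1/2)^(τ/t½) = (1/2)^(56/25) ≈ 0.2117.
C₀ = D/Vd = 1385/261 ≈ 5.307 μg/mL.
Before the 3rd dose, 2 doses have been given. Superposition: Cmin = C₀·(f + f²).
≈ 5.307 × (0.2117 + 0.0448) ≈ 5.307 × 0.2565 ≈ 1.361 μg/mL.

1.4 μg/mL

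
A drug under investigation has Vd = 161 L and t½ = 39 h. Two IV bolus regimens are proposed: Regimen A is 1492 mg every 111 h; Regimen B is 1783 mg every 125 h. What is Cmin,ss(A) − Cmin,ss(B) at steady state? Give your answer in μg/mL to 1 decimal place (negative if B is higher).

Regimen A: f = (1/2)^(111/39) ≈ 0.1391; Cmin,ss = (1492/161)·f/(1−f) ≈ 1.497 μg/mL.
Regimen B: f = (1/2)^(125/39) ≈ 0.1084; Cmin,ss = (1783/161)·f/(1−f) ≈ 1.346 μg/mL.
Difference ≈ 1.497 − 1.346 ≈ 0.151 μg/mL.

0.2 μg/mL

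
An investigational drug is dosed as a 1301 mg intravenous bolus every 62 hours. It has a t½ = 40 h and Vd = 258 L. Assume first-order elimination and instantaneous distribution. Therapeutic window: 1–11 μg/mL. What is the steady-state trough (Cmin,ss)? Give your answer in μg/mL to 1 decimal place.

2.6 μg/mL

τ/t½ = 62/40 ≈ 1.55, so fraction remaining f = (1/2)^(62/40) ≈ 0.3415.
At steady state, accumulation factor R = 1/(1 − e^(−kτ)) ≈ 1.5186.
Single-dose peak C₀ = D/Vd = 1301/258 ≈ 5.043 μg/mL.
Cmax,ss = C₀/(1 − f) ≈ 5.043/0.6585 ≈ 7.658 μg/mL.
One interval later, Cmin,ss = Cmax,ss·e^(−kτ) ≈ 7.658 × 0.3415 ≈ 2.615 μg/mL.
Trough 2.6 μg/mL vs MEC 1 μg/mL: adequate.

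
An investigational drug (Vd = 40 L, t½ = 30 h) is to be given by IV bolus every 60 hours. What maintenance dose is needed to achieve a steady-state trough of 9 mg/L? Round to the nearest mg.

τ/t½ = 60/30 ≈ 2, so f = (1/2)^(60/30) ≈ 0.250000.
Cmin,ss = (D/Vd)·f/(1−f), so D = Cmin,ss·Vd·(1−f)/f.
D = 9 × 40 × (1−f)/f ≈ 9 × 40 × 3.00000 ≈ 1080.00 mg.

1080 mg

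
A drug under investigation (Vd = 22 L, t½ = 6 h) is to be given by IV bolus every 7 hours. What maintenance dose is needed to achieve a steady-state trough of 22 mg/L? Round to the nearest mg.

τ/t½ = 7/6 ≈ 1.1667, so f = (1/2)^(7/6) ≈ 0.445449.
Cmin,ss = (D/Vd)·f/(1−f), so D = Cmin,ss·Vd·(1−f)/f.
D = 22 × 22 × (1−f)/f ≈ 22 × 22 × 1.24493 ≈ 602.55 mg.

603 mg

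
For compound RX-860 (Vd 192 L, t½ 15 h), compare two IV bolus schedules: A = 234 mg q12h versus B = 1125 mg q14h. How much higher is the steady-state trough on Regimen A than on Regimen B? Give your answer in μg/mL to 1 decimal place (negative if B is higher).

-4.8 μg/mL

Regimen A: f = (1/2)^(12/15) ≈ 0.5743; Cmin,ss = (234/192)·f/(1−f) ≈ 1.644 μg/mL.
Regimen B: f = (1/2)^(14/15) ≈ 0.5236; Cmin,ss = (1125/192)·f/(1−f) ≈ 6.440 μg/mL.
Difference ≈ 1.644 − 6.440 ≈ -4.796 μg/mL.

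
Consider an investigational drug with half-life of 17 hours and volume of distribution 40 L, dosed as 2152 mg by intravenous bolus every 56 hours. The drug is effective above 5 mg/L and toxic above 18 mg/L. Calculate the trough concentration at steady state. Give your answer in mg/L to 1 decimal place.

6.1 mg/L

k = ln2/t½ = ln2/17 ≈ 0.040773 h⁻¹; fraction remaining f = e^(−kτ) = e^(−0.040773×56) ≈ 0.1019.
Accumulation ratio R = 1/(1 − f) ≈ 1/0.8981 ≈ 1.1135.
Single-dose peak C₀ = D/Vd = 2152/40 ≈ 53.800 mg/L.
Cmax,ss = C₀/(1 − f) ≈ 53.800/0.8981 ≈ 59.904 mg/L.
One interval later, Cmin,ss = Cmax,ss·e^(−kτ) ≈ 59.904 × 0.1019 ≈ 6.104 mg/L.
Trough 6.1 mg/L vs MEC 5 mg/L: adequate.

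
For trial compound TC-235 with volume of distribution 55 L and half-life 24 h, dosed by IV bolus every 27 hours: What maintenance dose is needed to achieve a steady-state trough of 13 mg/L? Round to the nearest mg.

844 mg

τ/t½ = 27/24 ≈ 1.125, so f = (1/2)^(27/24) ≈ 0.458502.
Cmin,ss = (D/Vd)·f/(1−f), so D = Cmin,ss·Vd·(1−f)/f.
D = 13 × 55 × (1−f)/f ≈ 13 × 55 × 1.18102 ≈ 844.43 mg.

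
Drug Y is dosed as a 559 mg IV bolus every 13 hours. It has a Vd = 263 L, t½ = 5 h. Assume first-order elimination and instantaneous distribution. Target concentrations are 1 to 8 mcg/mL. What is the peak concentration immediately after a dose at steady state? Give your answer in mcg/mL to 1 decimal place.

2.5 mcg/mL

τ/t½ = 13/5 ≈ 2.6, so fraction remaining f = (1/2)^(13/5) ≈ 0.1649.
At steady state, accumulation factor R = 1/(1 − e^(−kτ)) ≈ 1.1975.
Single-dose peak C₀ = D/Vd = 559/263 ≈ 2.125 mcg/mL.
Steady-state peak Cmax,ss = C₀·R ≈ 2.125 × 1.1975 ≈ 2.545 mcg/mL.
Peak 2.5 mcg/mL vs MTC 8 mcg/mL: below toxic threshold.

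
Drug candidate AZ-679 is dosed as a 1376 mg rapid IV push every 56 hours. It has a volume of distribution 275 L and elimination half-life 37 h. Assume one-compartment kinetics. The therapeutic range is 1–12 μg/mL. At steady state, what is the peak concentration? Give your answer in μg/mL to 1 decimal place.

Over one 56-h interval, 56/37 ≈ 1.5135 half-lives elapse, leaving f ≈ 0.3503 of each dose.
At steady state, accumulation factor R = 1/(1 − e^(−kτ)) ≈ 1.5392.
Single-dose peak C₀ = D/Vd = 1376/275 ≈ 5.004 μg/mL.
Steady-state peak Cmax,ss = C₀·R ≈ 5.004 × 1.5392 ≈ 7.702 μg/mL.
Peak 7.7 μg/mL vs MTC 12 μg/mL: below toxic threshold.

7.7 μg/mL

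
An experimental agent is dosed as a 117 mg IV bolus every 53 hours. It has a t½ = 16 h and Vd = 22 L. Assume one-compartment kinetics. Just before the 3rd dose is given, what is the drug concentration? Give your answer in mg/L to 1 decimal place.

f = (1/2)^(τ/t½) = (1/2)^(53/16) ≈ 0.1007.
C₀ = D/Vd = 117/22 ≈ 5.318 mg/L.
Before the 3rd dose, 2 doses have been given. Superposition: Cmin = C₀·(f + f²).
≈ 5.318 × (0.1007 + 0.0101) ≈ 5.318 × 0.1108 ≈ 0.589 mg/L.

0.6 mg/L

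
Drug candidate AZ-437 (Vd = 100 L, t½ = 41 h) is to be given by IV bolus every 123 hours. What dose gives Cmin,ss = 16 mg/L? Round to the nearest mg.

11200 mg

τ/t½ = 123/41 ≈ 3, so f = (1/2)^(123/41) ≈ 0.125000.
Cmin,ss = (D/Vd)·f/(1−f), so D = Cmin,ss·Vd·(1−f)/f.
D = 16 × 100 × (1−f)/f ≈ 16 × 100 × 7.00000 ≈ 11200.00 mg.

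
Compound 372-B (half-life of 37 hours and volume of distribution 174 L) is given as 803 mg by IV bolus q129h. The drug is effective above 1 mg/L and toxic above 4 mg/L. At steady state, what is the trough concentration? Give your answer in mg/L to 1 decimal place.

0.5 mg/L

Over one 129-h interval, 129/37 ≈ 3.4865 half-lives elapse, leaving f ≈ 0.0892 of each dose.
Single-dose peak C₀ = D/Vd = 803/174 ≈ 4.615 mg/L.
Steady-state trough Cmin,ss = C₀·f/(1−f) ≈ 4.615 × 0.0892/0.9108 ≈ 0.452 mg/L.
Trough 0.5 mg/L vs MEC 1 mg/L: subtherapeutic.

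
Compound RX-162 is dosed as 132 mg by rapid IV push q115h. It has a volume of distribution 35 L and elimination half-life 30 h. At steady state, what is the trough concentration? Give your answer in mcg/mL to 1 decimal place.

Over one 115-h interval, 115/30 ≈ 3.8333 half-lives elapse, leaving f ≈ 0.0702 of each dose.
Single-dose peak C₀ = D/Vd = 132/35 ≈ 3.771 mcg/mL.
Steady-state trough Cmin,ss = C₀·f/(1−f) ≈ 3.771 × 0.0702/0.9298 ≈ 0.285 mcg/mL.

0.3 mcg/mL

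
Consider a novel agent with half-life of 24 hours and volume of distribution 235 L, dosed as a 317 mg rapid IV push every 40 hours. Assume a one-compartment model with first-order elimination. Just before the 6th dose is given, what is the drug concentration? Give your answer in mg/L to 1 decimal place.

f = (1/2)^(τ/t½) = (1/2)^(40/24) ≈ 0.3150.
C₀ = D/Vd = 317/235 ≈ 1.349 mg/L.
Before the 6th dose, 5 doses have been given. Superposition: Cmin = C₀·(f + f² + … + f^5).
≈ 1.349 × (0.3150 + 0.0992 + 0.0313 + 0.0098 + 0.0031) ≈ 1.349 × 0.4584 ≈ 0.618 mg/L.

0.6 mg/L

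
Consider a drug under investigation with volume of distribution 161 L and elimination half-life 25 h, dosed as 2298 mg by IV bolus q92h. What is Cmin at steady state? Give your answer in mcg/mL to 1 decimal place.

1.2 mcg/mL

τ/t½ = 92/25 ≈ 3.68, so fraction remaining f = (1/2)^(92/25) ≈ 0.0780.
Accumulation ratio R = 1/(1 − f) ≈ 1/0.9220 ≈ 1.0846.
Each bolus raises the concentration by D/Vd = 2298/161 ≈ 14.273 mcg/mL.
Steady-state peak Cmax,ss = C₀·R ≈ 14.273 × 1.0846 ≈ 15.480 mcg/mL.
One interval later, Cmin,ss = Cmax,ss·e^(−kτ) ≈ 15.480 × 0.0780 ≈ 1.207 mcg/mL.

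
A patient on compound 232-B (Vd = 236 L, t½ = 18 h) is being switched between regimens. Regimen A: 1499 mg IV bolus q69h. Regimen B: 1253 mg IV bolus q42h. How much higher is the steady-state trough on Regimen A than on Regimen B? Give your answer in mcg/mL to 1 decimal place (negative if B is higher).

Regimen A: f = (1/2)^(69/18) ≈ 0.0702; Cmin,ss = (1499/236)·f/(1−f) ≈ 0.480 mcg/mL.
Regimen B: f = (1/2)^(42/18) ≈ 0.1984; Cmin,ss = (1253/236)·f/(1−f) ≈ 1.314 mcg/mL.
Difference ≈ 0.480 − 1.314 ≈ -0.834 mcg/mL.

-0.8 mcg/mL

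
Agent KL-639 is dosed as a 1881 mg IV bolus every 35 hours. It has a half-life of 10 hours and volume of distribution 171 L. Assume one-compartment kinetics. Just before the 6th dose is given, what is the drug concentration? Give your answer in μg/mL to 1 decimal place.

1.1 μg/mL

f = (1/2)^(τ/t½) = (1/2)^(35/10) ≈ 0.0884.
C₀ = D/Vd = 1881/171 ≈ 11.000 μg/mL.
Before the 6th dose, 5 doses have been given. Superposition: Cmin = C₀·(f + f² + … + f^5).
≈ 11.000 × (0.0884 + 0.0078 + 0.0007 + 0.0001 + 0.0000) ≈ 11.000 × 0.0970 ≈ 1.067 μg/mL.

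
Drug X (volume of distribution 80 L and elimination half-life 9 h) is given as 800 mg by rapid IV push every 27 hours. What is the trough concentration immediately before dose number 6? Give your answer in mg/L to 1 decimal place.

1.4 mg/L

f = (1/2)^(τ/t½) = (1/2)^(27/9) ≈ 0.1250.
C₀ = D/Vd = 800/80 ≈ 10.000 mg/L.
Before the 6th dose, 5 doses have been given. Superposition: Cmin = C₀·(f + f² + … + f^5).
≈ 10.000 × (0.1250 + 0.0156 + 0.0020 + 0.0002 + 0.0000) ≈ 10.000 × 0.1428 ≈ 1.428 mg/L.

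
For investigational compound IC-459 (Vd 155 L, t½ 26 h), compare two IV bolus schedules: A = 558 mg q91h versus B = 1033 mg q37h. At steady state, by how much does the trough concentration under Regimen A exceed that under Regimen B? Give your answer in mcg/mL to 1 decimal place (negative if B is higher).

-3.6 mcg/mL

Regimen A: f = (1/2)^(91/26) ≈ 0.0884; Cmin,ss = (558/155)·f/(1−f) ≈ 0.349 mcg/mL.
Regimen B: f = (1/2)^(37/26) ≈ 0.3729; Cmin,ss = (1033/155)·f/(1−f) ≈ 3.963 mcg/mL.
Difference ≈ 0.349 − 3.963 ≈ -3.614 mcg/mL.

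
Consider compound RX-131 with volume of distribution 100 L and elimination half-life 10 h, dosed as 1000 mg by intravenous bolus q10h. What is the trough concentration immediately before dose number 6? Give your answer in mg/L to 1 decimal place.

f = (1/2)^(τ/t½) = (1/2)^(10/10) ≈ 0.5000.
C₀ = D/Vd = 1000/100 ≈ 10.000 mg/L.
Before the 6th dose, 5 doses have been given. Superposition: Cmin = C₀·(f + f² + … + f^5).
≈ 10.000 × (0.5000 + 0.2500 + 0.1250 + 0.0625 + 0.0313) ≈ 10.000 × 0.9688 ≈ 9.688 mg/L.

9.7 mg/L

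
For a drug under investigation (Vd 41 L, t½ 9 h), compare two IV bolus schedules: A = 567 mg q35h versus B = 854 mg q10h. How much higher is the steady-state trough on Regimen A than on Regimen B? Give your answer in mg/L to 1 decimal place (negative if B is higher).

-17.0 mg/L

Regimen A: f = (1/2)^(35/9) ≈ 0.0675; Cmin,ss = (567/41)·f/(1−f) ≈ 1.001 mg/L.
Regimen B: f = (1/2)^(10/9) ≈ 0.4629; Cmin,ss = (854/41)·f/(1−f) ≈ 17.952 mg/L.
Difference ≈ 1.001 − 17.952 ≈ -16.951 mg/L.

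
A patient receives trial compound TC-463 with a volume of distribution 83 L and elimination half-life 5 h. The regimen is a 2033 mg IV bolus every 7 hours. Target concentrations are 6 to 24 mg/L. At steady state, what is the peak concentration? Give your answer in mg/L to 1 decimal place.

k = ln2/t½ = ln2/5 ≈ 0.138629 h⁻¹; fraction remaining f = e^(−kτ) = e^(−0.138629×7) ≈ 0.3789.
At steady state, accumulation factor R = 1/(1 − e^(−kτ)) ≈ 1.6100.
Each bolus raises the concentration by D/Vd = 2033/83 ≈ 24.494 mg/L.
Steady-state peak Cmax,ss = C₀·R ≈ 24.494 × 1.6100 ≈ 39.435 mg/L.
Peak 39.4 mg/L vs MTC 24 mg/L: exceeds toxic threshold.

39.4 mg/L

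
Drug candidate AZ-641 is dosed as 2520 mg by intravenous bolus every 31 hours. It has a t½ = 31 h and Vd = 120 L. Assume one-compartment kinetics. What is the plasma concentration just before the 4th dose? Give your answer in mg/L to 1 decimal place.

18.4 mg/L

f = (1/2)^(τ/t½) = (1/2)^(31/31) ≈ 0.5000.
C₀ = D/Vd = 2520/120 ≈ 21.000 mg/L.
Before the 4th dose, 3 doses have been given. Superposition: Cmin = C₀·(f + f² + … + f^3).
≈ 21.000 × (0.5000 + 0.2500 + 0.1250) ≈ 21.000 × 0.8750 ≈ 18.375 mg/L.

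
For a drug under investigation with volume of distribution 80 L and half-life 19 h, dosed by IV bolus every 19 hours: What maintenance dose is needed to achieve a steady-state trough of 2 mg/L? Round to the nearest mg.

160 mg

τ/t½ = 19/19 ≈ 1, so f = (1/2)^(19/19) ≈ 0.500000.
Cmin,ss = (D/Vd)·f/(1−f), so D = Cmin,ss·Vd·(1−f)/f.
D = 2 × 80 × (1−f)/f ≈ 2 × 80 × 1.00000 ≈ 160.00 mg.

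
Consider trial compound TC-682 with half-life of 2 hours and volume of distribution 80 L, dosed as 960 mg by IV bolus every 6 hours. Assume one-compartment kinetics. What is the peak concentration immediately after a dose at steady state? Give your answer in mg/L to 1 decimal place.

τ = 6 h = 3 half-lives, so f = (1/2)^3 = 0.125.
Accumulation ratio R = 1/(1 − f) = 1/0.875 = 8/7.
Single-dose peak C₀ = D/Vd = 960/80 = 12 mg/L.
Steady-state peak Cmax,ss = C₀·R = 12 × 8/7 ≈ 13.714 mg/L.

13.7 mg/L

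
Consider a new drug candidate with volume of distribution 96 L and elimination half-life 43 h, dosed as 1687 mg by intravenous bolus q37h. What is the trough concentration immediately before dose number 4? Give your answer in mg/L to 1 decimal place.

f = (1/2)^(τ/t½) = (1/2)^(37/43) ≈ 0.5508.
C₀ = D/Vd = 1687/96 ≈ 17.573 mg/L.
Before the 4th dose, 3 doses have been given. Superposition: Cmin = C₀·(f + f² + … + f^3).
≈ 17.573 × (0.5508 + 0.3034 + 0.1671) ≈ 17.573 × 1.0213 ≈ 17.947 mg/L.

17.9 mg/L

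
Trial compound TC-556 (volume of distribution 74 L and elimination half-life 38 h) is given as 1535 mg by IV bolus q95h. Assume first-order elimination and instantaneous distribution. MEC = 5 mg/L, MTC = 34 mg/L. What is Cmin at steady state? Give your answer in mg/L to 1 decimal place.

k = ln2/t½ = ln2/38 ≈ 0.018241 h⁻¹; fraction remaining f = e^(−kτ) = e^(−0.018241×95) ≈ 0.1768.
Single-dose peak C₀ = D/Vd = 1535/74 ≈ 20.743 mg/L.
Steady-state trough Cmin,ss = C₀·f/(1−f) ≈ 20.743 × 0.1768/0.8232 ≈ 4.455 mg/L.
Trough 4.5 mg/L vs MEC 5 mg/L: subtherapeutic.

4.5 mg/L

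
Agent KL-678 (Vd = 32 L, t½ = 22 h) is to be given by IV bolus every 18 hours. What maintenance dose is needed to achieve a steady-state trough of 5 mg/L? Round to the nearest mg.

τ/t½ = 18/22 ≈ 0.81818, so f = (1/2)^(18/22) ≈ 0.567156.
Cmin,ss = (D/Vd)·f/(1−f), so D = Cmin,ss·Vd·(1−f)/f.
D = 5 × 32 × (1−f)/f ≈ 5 × 32 × 0.76318 ≈ 122.11 mg.

122 mg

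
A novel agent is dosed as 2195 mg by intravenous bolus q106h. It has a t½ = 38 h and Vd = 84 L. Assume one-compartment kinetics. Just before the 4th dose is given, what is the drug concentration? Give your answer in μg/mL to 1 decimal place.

f = (1/2)^(τ/t½) = (1/2)^(106/38) ≈ 0.1446.
C₀ = D/Vd = 2195/84 ≈ 26.131 μg/mL.
Before the 4th dose, 3 doses have been given. Superposition: Cmin = C₀·(f + f² + … + f^3).
≈ 26.131 × (0.1446 + 0.0209 + 0.0030) ≈ 26.131 × 0.1685 ≈ 4.403 μg/mL.

4.4 μg/mL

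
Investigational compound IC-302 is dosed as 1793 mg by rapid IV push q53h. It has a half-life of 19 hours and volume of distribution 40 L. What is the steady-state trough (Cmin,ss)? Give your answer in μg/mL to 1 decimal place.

k = ln2/t½ = ln2/19 ≈ 0.036481 h⁻¹; fraction remaining f = e^(−kτ) = e^(−0.036481×53) ≈ 0.1446.
Single-dose peak C₀ = D/Vd = 1793/40 ≈ 44.825 μg/mL.
Steady-state trough Cmin,ss = C₀·f/(1−f) ≈ 44.825 × 0.1446/0.8554 ≈ 7.577 μg/mL.

7.6 μg/mL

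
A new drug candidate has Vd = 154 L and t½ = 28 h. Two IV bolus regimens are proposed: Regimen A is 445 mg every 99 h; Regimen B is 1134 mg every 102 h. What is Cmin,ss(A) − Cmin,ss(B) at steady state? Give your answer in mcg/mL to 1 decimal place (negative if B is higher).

-0.4 mcg/mL

Regimen A: f = (1/2)^(99/28) ≈ 0.0862; Cmin,ss = (445/154)·f/(1−f) ≈ 0.273 mcg/mL.
Regimen B: f = (1/2)^(102/28) ≈ 0.0801; Cmin,ss = (1134/154)·f/(1−f) ≈ 0.641 mcg/mL.
Difference ≈ 0.273 − 0.641 ≈ -0.368 mcg/mL.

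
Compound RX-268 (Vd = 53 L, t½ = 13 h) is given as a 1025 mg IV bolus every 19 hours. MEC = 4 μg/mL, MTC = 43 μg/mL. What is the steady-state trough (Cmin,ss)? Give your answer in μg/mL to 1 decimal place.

k = ln2/t½ = ln2/13 ≈ 0.053319 h⁻¹; fraction remaining f = e^(−kτ) = e^(−0.053319×19) ≈ 0.3631.
At steady state, accumulation factor R = 1/(1 − e^(−kτ)) ≈ 1.5701.
Single-dose peak C₀ = D/Vd = 1025/53 ≈ 19.340 μg/mL.
Steady-state peak Cmax,ss = C₀·R ≈ 19.340 × 1.5701 ≈ 30.366 μg/mL.
One interval later, Cmin,ss = Cmax,ss·e^(−kτ) ≈ 30.366 × 0.3631 ≈ 11.026 μg/mL.
Trough 11.0 μg/mL vs MEC 4 μg/mL: adequate.

11.0 μg/mL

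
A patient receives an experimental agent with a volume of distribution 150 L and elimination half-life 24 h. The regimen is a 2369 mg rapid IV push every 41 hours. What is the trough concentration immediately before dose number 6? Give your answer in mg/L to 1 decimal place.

6.9 mg/L

f = (1/2)^(τ/t½) = (1/2)^(41/24) ≈ 0.3060.
C₀ = D/Vd = 2369/150 ≈ 15.793 mg/L.
Before the 6th dose, 5 doses have been given. Superposition: Cmin = C₀·(f + f² + … + f^5).
≈ 15.793 × (0.3060 + 0.0936 + 0.0287 + 0.0088 + 0.0027) ≈ 15.793 × 0.4398 ≈ 6.946 mg/L.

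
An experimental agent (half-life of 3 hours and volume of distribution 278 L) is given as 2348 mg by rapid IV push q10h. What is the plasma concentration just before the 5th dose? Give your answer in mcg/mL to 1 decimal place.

0.9 mcg/mL

f = (1/2)^(τ/t½) = (1/2)^(10/3) ≈ 0.0992.
C₀ = D/Vd = 2348/278 ≈ 8.446 mcg/mL.
Before the 5th dose, 4 doses have been given. Superposition: Cmin = C₀·(f + f² + … + f^4).
≈ 8.446 × (0.0992 + 0.0098 + 0.0010 + 0.0001) ≈ 8.446 × 0.1101 ≈ 0.930 mcg/mL.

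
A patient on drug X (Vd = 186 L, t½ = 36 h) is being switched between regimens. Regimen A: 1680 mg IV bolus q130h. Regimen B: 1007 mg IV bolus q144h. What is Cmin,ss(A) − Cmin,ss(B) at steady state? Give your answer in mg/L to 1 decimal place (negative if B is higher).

Regimen A: f = (1/2)^(130/36) ≈ 0.0818; Cmin,ss = (1680/186)·f/(1−f) ≈ 0.805 mg/L.
Regimen B: f = (1/2)^(144/36) ≈ 0.0625; Cmin,ss = (1007/186)·f/(1−f) ≈ 0.361 mg/L.
Difference ≈ 0.805 − 0.361 ≈ 0.444 mg/L.

0.4 mg/L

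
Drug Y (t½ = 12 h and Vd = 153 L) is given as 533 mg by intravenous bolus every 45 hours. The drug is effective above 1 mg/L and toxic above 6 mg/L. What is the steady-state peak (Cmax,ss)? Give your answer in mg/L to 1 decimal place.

τ/t½ = 45/12 ≈ 3.75, so fraction remaining f = (1/2)^(45/12) ≈ 0.0743.
Accumulation ratio R = 1/(1 − f) ≈ 1/0.9257 ≈ 1.0803.
Each bolus raises the concentration by D/Vd = 533/153 ≈ 3.484 mg/L.
Steady-state peak Cmax,ss = C₀·R ≈ 3.484 × 1.0803 ≈ 3.764 mg/L.
Peak 3.8 mg/L vs MTC 6 mg/L: below toxic threshold.

3.8 mg/L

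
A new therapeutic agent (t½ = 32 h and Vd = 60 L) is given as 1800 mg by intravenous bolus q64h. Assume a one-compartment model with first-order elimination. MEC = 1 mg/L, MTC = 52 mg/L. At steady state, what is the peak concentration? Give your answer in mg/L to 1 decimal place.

40.0 mg/L

τ = 64 h = 2 half-lives, so f = (1/2)^2 = 0.25.
At steady state, R = 1/(1 − 0.25) = 4/3.
Single-dose peak C₀ = D/Vd = 1800/60 = 30 mg/L.
Steady-state peak Cmax,ss = C₀·R = 30 × 4/3 ≈ 40.000 mg/L.
Peak 40.0 mg/L vs MTC 52 mg/L: below toxic threshold.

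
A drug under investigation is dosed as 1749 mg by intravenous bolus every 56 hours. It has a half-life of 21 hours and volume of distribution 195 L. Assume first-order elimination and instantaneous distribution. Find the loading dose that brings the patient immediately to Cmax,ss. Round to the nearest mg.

2076 mg

f = (1/2)^(56/21) ≈ 0.157490; accumulation ratio R = 1/(1−f) ≈ 1.18693.
Loading dose to hit Cmax,ss on first dose: D_load = D_maint·R ≈ 1749 × 1.18693 ≈ 2075.94 mg.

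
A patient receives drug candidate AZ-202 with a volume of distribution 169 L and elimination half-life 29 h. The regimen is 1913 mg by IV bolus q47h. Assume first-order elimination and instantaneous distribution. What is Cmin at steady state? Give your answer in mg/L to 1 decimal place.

5.5 mg/L

Over one 47-h interval, 47/29 ≈ 1.6207 half-lives elapse, leaving f ≈ 0.3252 of each dose.
Each bolus raises the concentration by D/Vd = 1913/169 ≈ 11.320 mg/L.
Steady-state trough Cmin,ss = C₀·f/(1−f) ≈ 11.320 × 0.3252/0.6748 ≈ 5.455 mg/L.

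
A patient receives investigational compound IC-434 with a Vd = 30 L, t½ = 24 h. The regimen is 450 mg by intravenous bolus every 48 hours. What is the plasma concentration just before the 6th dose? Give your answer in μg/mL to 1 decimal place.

f = (1/2)^(τ/t½) = (1/2)^(48/24) ≈ 0.2500.
C₀ = D/Vd = 450/30 ≈ 15.000 μg/mL.
Before the 6th dose, 5 doses have been given. Superposition: Cmin = C₀·(f + f² + … + f^5).
≈ 15.000 × (0.2500 + 0.0625 + 0.0156 + 0.0039 + 0.0010) ≈ 15.000 × 0.3330 ≈ 4.995 μg/mL.

5.0 μg/mL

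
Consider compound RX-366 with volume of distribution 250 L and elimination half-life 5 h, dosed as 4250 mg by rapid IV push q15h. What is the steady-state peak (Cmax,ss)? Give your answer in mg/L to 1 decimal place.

19.4 mg/L

The dosing interval is 3 half-lives, so f = 2^(−3) = 0.125.
At steady state, R = 1/(1 − 0.125) = 8/7.
Single-dose peak C₀ = D/Vd = 4250/250 = 17 mg/L.
Steady-state peak Cmax,ss = C₀·R = 17 × 8/7 ≈ 19.429 mg/L.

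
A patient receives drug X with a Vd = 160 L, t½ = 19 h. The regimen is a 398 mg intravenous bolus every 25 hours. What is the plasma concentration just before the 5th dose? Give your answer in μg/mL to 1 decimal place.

f = (1/2)^(τ/t½) = (1/2)^(25/19) ≈ 0.4017.
C₀ = D/Vd = 398/160 ≈ 2.487 μg/mL.
Before the 5th dose, 4 doses have been given. Superposition: Cmin = C₀·(f + f² + … + f^4).
≈ 2.487 × (0.4017 + 0.1614 + 0.0648 + 0.0260) ≈ 2.487 × 0.6539 ≈ 1.626 μg/mL.

1.6 μg/mL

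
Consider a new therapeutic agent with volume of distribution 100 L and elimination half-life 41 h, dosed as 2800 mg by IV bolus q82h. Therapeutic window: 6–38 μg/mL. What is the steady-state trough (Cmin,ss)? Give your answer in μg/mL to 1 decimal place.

τ = 82 h = 2 half-lives, so f = (1/2)^2 = 0.25.
At steady state, R = 1/(1 − 0.25) = 4/3.
Single-dose peak C₀ = D/Vd = 2800/100 = 28 μg/mL.
Steady-state peak Cmax,ss = C₀·R = 28 × 4/3 ≈ 37.333 μg/mL.
Steady-state trough Cmin,ss = Cmax,ss·f ≈ 37.333 × 0.25 ≈ 9.333 μg/mL.
Trough 9.3 μg/mL vs MEC 6 μg/mL: adequate.

9.3 μg/mL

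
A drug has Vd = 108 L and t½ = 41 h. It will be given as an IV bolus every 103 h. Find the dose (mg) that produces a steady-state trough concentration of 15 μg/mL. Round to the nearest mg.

τ/t½ = 103/41 ≈ 2.5122, so f = (1/2)^(103/41) ≈ 0.175289.
Cmin,ss = (D/Vd)·f/(1−f), so D = Cmin,ss·Vd·(1−f)/f.
D = 15 × 108 × (1−f)/f ≈ 15 × 108 × 4.70486 ≈ 7621.87 mg.

7622 mg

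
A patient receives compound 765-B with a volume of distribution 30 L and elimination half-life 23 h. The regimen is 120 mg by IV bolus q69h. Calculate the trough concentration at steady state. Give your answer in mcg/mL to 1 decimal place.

The dosing interval is 3 half-lives, so f = 2^(−3) = 0.125.
Accumulation ratio R = 1/(1 − f) = 1/0.875 = 8/7.
Single-dose peak C₀ = D/Vd = 120/30 = 4 mcg/mL.
Steady-state peak Cmax,ss = C₀·R = 4 × 8/7 ≈ 4.571 mcg/mL.
Steady-state trough Cmin,ss = Cmax,ss·f ≈ 4.571 × 0.125 ≈ 0.571 mcg/mL.

0.6 mcg/mL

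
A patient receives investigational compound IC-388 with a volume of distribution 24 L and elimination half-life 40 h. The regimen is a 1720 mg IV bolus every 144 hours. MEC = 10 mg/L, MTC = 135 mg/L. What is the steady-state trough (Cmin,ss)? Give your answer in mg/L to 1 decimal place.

6.4 mg/L

τ/t½ = 144/40 ≈ 3.6, so fraction remaining f = (1/2)^(144/40) ≈ 0.0825.
Single-dose peak C₀ = D/Vd = 1720/24 ≈ 71.667 mg/L.
Steady-state trough Cmin,ss = C₀·f/(1−f) ≈ 71.667 × 0.0825/0.9175 ≈ 6.444 mg/L.
Trough 6.4 mg/L vs MEC 10 mg/L: subtherapeutic.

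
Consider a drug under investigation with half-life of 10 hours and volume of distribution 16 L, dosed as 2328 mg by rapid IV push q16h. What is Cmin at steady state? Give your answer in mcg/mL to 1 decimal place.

τ/t½ = 16/10 ≈ 1.6, so fraction remaining f = (1/2)^(16/10) ≈ 0.3299.
At steady state, accumulation factor R = 1/(1 − e^(−kτ)) ≈ 1.4923.
Each bolus raises the concentration by D/Vd = 2328/16 ≈ 145.500 mcg/mL.
Steady-state peak Cmax,ss = C₀·R ≈ 145.500 × 1.4923 ≈ 217.130 mcg/mL.
Steady-state trough Cmin,ss = Cmax,ss·f ≈ 217.130 × 0.3299 ≈ 71.631 mcg/mL.

71.6 mcg/mL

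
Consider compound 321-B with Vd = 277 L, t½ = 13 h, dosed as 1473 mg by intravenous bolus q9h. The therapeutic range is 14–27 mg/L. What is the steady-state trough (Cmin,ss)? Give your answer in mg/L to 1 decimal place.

8.6 mg/L

Over one 9-h interval, 9/13 ≈ 0.69231 half-lives elapse, leaving f ≈ 0.6189 of each dose.
Single-dose peak C₀ = D/Vd = 1473/277 ≈ 5.318 mg/L.
Steady-state trough Cmin,ss = C₀·f/(1−f) ≈ 5.318 × 0.6189/0.3811 ≈ 8.636 mg/L.
Trough 8.6 mg/L vs MEC 14 mg/L: subtherapeutic.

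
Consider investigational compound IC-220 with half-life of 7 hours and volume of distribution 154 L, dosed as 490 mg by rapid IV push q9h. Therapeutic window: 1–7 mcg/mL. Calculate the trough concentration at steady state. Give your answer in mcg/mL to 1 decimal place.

τ/t½ = 9/7 ≈ 1.2857, so fraction remaining f = (1/2)^(9/7) ≈ 0.4102.
Single-dose peak C₀ = D/Vd = 490/154 ≈ 3.182 mcg/mL.
Steady-state trough Cmin,ss = C₀·f/(1−f) ≈ 3.182 × 0.4102/0.5898 ≈ 2.213 mcg/mL.
Trough 2.2 mcg/mL vs MEC 1 mcg/mL: adequate.

2.2 mcg/mL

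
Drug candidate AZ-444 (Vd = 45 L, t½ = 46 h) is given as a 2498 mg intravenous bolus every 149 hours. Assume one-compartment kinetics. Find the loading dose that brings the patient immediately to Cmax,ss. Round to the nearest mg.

2794 mg

f = (1/2)^(149/46) ≈ 0.105907; accumulation ratio R = 1/(1−f) ≈ 1.11845.
Loading dose to hit Cmax,ss on first dose: D_load = D_maint·R ≈ 2498 × 1.11845 ≈ 2793.89 mg.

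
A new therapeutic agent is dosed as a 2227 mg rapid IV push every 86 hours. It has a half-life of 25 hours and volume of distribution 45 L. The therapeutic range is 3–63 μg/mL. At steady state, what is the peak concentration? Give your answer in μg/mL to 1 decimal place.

54.5 μg/mL

τ/t½ = 86/25 ≈ 3.44, so fraction remaining f = (1/2)^(86/25) ≈ 0.0921.
Accumulation ratio R = 1/(1 − f) ≈ 1/0.9079 ≈ 1.1014.
Each bolus raises the concentration by D/Vd = 2227/45 ≈ 49.489 μg/mL.
Cmax,ss = C₀/(1 − f) ≈ 49.489/0.9079 ≈ 54.509 μg/mL.
Peak 54.5 μg/mL vs MTC 63 μg/mL: below toxic threshold.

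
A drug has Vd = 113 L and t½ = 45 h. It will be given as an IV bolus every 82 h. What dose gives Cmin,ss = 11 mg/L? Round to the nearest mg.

τ/t½ = 82/45 ≈ 1.8222, so f = (1/2)^(82/45) ≈ 0.282785.
Cmin,ss = (D/Vd)·f/(1−f), so D = Cmin,ss·Vd·(1−f)/f.
D = 11 × 113 × (1−f)/f ≈ 11 × 113 × 2.53626 ≈ 3152.57 mg.

3153 mg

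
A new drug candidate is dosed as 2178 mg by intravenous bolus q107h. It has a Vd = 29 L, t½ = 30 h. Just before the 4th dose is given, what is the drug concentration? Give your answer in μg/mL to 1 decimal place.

6.9 μg/mL

f = (1/2)^(τ/t½) = (1/2)^(107/30) ≈ 0.0844.
C₀ = D/Vd = 2178/29 ≈ 75.103 μg/mL.
Before the 4th dose, 3 doses have been given. Superposition: Cmin = C₀·(f + f² + … + f^3).
≈ 75.103 × (0.0844 + 0.0071 + 0.0006) ≈ 75.103 × 0.0921 ≈ 6.917 μg/mL.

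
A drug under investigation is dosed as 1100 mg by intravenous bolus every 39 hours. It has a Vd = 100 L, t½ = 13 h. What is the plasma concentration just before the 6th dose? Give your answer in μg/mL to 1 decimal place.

f = (1/2)^(τ/t½) = (1/2)^(39/13) ≈ 0.1250.
C₀ = D/Vd = 1100/100 ≈ 11.000 μg/mL.
Before the 6th dose, 5 doses have been given. Superposition: Cmin = C₀·(f + f² + … + f^5).
≈ 11.000 × (0.1250 + 0.0156 + 0.0020 + 0.0002 + 0.0000) ≈ 11.000 × 0.1428 ≈ 1.571 μg/mL.

1.6 μg/mL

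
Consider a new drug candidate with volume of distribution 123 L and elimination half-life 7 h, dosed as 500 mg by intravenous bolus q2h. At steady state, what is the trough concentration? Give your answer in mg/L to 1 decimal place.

τ/t½ = 2/7 ≈ 0.28571, so fraction remaining f = (1/2)^(2/7) ≈ 0.8203.
Accumulation ratio R = 1/(1 − f) ≈ 1/0.1797 ≈ 5.5648.
Each bolus raises the concentration by D/Vd = 500/123 ≈ 4.065 mg/L.
Cmax,ss = C₀/(1 − f) ≈ 4.065/0.1797 ≈ 22.621 mg/L.
One interval later, Cmin,ss = Cmax,ss·e^(−kτ) ≈ 22.621 × 0.8203 ≈ 18.556 mg/L.

18.6 mg/L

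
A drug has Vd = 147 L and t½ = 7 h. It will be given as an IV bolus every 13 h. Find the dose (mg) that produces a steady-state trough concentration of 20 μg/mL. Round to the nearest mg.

τ/t½ = 13/7 ≈ 1.8571, so f = (1/2)^(13/7) ≈ 0.276022.
Cmin,ss = (D/Vd)·f/(1−f), so D = Cmin,ss·Vd·(1−f)/f.
D = 20 × 147 × (1−f)/f ≈ 20 × 147 × 2.62290 ≈ 7711.33 mg.

7711 mg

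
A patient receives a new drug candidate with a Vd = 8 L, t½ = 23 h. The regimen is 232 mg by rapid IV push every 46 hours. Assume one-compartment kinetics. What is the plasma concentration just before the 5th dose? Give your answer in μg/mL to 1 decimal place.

9.6 μg/mL

f = (1/2)^(τ/t½) = (1/2)^(46/23) ≈ 0.2500.
C₀ = D/Vd = 232/8 ≈ 29.000 μg/mL.
Before the 5th dose, 4 doses have been given. Superposition: Cmin = C₀·(f + f² + … + f^4).
≈ 29.000 × (0.2500 + 0.0625 + 0.0156 + 0.0039) ≈ 29.000 × 0.3320 ≈ 9.628 μg/mL.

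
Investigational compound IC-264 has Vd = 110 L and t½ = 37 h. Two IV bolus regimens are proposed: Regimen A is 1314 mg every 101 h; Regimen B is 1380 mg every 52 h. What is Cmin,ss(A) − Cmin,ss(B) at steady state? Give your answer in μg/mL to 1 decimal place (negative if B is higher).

-5.5 μg/mL

Regimen A: f = (1/2)^(101/37) ≈ 0.1508; Cmin,ss = (1314/110)·f/(1−f) ≈ 2.121 μg/mL.
Regimen B: f = (1/2)^(52/37) ≈ 0.3775; Cmin,ss = (1380/110)·f/(1−f) ≈ 7.608 μg/mL.
Difference ≈ 2.121 − 7.608 ≈ -5.487 μg/mL.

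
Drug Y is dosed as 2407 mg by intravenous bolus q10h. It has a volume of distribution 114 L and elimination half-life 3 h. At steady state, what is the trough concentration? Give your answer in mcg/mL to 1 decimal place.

2.3 mcg/mL

k = ln2/t½ = ln2/3 ≈ 0.231049 h⁻¹; fraction remaining f = e^(−kτ) = e^(−0.231049×10) ≈ 0.0992.
Each bolus raises the concentration by D/Vd = 2407/114 ≈ 21.114 mcg/mL.
Steady-state trough Cmin,ss = C₀·f/(1−f) ≈ 21.114 × 0.0992/0.9008 ≈ 2.325 mcg/mL.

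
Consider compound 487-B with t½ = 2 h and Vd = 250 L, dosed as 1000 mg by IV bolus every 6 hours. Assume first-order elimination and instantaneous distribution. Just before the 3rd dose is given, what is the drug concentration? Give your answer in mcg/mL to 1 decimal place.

0.6 mcg/mL

f = (1/2)^(τ/t½) = (1/2)^(6/2) ≈ 0.1250.
C₀ = D/Vd = 1000/250 ≈ 4.000 mcg/mL.
Before the 3rd dose, 2 doses have been given. Superposition: Cmin = C₀·(f + f²).
≈ 4.000 × (0.1250 + 0.0156) ≈ 4.000 × 0.1406 ≈ 0.562 mcg/mL.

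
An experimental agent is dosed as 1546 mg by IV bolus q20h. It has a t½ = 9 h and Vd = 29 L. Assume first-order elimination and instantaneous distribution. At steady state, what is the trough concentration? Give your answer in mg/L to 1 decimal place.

14.5 mg/L

τ/t½ = 20/9 ≈ 2.2222, so fraction remaining f = (1/2)^(20/9) ≈ 0.2143.
Accumulation ratio R = 1/(1 − f) ≈ 1/0.7857 ≈ 1.2728.
Single-dose peak C₀ = D/Vd = 1546/29 ≈ 53.310 mg/L.
Cmax,ss = C₀/(1 − f) ≈ 53.310/0.7857 ≈ 67.850 mg/L.
One interval later, Cmin,ss = Cmax,ss·e^(−kτ) ≈ 67.850 × 0.2143 ≈ 14.540 mg/L.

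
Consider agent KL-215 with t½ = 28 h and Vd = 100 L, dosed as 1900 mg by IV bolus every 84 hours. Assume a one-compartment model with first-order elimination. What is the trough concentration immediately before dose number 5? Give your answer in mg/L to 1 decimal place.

2.7 mg/L

f = (1/2)^(τ/t½) = (1/2)^(84/28) ≈ 0.1250.
C₀ = D/Vd = 1900/100 ≈ 19.000 mg/L.
Before the 5th dose, 4 doses have been given. Superposition: Cmin = C₀·(f + f² + … + f^4).
≈ 19.000 × (0.1250 + 0.0156 + 0.0020 + 0.0002) ≈ 19.000 × 0.1428 ≈ 2.713 mg/L.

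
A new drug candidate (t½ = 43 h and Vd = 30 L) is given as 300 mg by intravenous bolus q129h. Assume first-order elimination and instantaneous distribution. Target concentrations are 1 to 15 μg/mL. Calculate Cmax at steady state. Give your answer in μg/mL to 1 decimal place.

11.4 μg/mL

The dosing interval is 3 half-lives, so f = 2^(−3) = 0.125.
At steady state, R = 1/(1 − 0.125) = 8/7.
Single-dose peak C₀ = D/Vd = 300/30 = 10 μg/mL.
Steady-state peak Cmax,ss = C₀·R = 10 × 8/7 ≈ 11.429 μg/mL.
Peak 11.4 μg/mL vs MTC 15 μg/mL: below toxic threshold.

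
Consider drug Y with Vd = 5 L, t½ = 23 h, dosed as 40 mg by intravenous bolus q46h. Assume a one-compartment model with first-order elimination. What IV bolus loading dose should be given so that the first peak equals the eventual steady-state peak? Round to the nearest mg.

53 mg

f = (1/2)^(46/23) ≈ 0.250000; accumulation ratio R = 1/(1−f) ≈ 1.33333.
Loading dose to hit Cmax,ss on first dose: D_load = D_maint·R ≈ 40 × 1.33333 ≈ 53.33 mg.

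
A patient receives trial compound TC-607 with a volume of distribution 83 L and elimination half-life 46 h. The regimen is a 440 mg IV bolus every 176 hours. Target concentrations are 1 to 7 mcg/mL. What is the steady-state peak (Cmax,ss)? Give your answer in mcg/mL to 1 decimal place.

k = ln2/t½ = ln2/46 ≈ 0.015068 h⁻¹; fraction remaining f = e^(−kτ) = e^(−0.015068×176) ≈ 0.0705.
Accumulation ratio R = 1/(1 − f) ≈ 1/0.9295 ≈ 1.0758.
Each bolus raises the concentration by D/Vd = 440/83 ≈ 5.301 mcg/mL.
Cmax,ss = C₀/(1 − f) ≈ 5.301/0.9295 ≈ 5.703 mcg/mL.
Peak 5.7 mcg/mL vs MTC 7 mcg/mL: below toxic threshold.

5.7 mcg/mL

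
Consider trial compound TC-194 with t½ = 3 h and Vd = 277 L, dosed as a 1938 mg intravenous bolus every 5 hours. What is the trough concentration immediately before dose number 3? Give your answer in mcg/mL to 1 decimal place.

2.9 mcg/mL

f = (1/2)^(τ/t½) = (1/2)^(5/3) ≈ 0.3150.
C₀ = D/Vd = 1938/277 ≈ 6.996 mcg/mL.
Before the 3rd dose, 2 doses have been given. Superposition: Cmin = C₀·(f + f²).
≈ 6.996 × (0.3150 + 0.0992) ≈ 6.996 × 0.4142 ≈ 2.898 mcg/mL.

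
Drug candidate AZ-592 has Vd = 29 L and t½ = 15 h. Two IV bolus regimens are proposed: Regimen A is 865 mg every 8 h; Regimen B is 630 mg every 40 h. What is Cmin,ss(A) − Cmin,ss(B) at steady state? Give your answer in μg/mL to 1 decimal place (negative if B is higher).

Regimen A: f = (1/2)^(8/15) ≈ 0.6910; Cmin,ss = (865/29)·f/(1−f) ≈ 66.702 μg/mL.
Regimen B: f = (1/2)^(40/15) ≈ 0.1575; Cmin,ss = (630/29)·f/(1−f) ≈ 4.061 μg/mL.
Difference ≈ 66.702 − 4.061 ≈ 62.641 μg/mL.

62.6 μg/mL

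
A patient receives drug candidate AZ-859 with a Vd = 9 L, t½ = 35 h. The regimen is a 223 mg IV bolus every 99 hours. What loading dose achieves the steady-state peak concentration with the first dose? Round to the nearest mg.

f = (1/2)^(99/35) ≈ 0.140772; accumulation ratio R = 1/(1−f) ≈ 1.16384.
Loading dose to hit Cmax,ss on first dose: D_load = D_maint·R ≈ 223 × 1.16384 ≈ 259.54 mg.

260 mg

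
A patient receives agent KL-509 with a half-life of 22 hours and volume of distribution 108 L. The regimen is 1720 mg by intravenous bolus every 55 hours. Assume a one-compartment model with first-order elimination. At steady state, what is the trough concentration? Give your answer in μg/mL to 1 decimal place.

τ/t½ = 55/22 ≈ 2.5, so fraction remaining f = (1/2)^(55/22) ≈ 0.1768.
Accumulation ratio R = 1/(1 − f) ≈ 1/0.8232 ≈ 1.2148.
Each bolus raises the concentration by D/Vd = 1720/108 ≈ 15.926 μg/mL.
Steady-state peak Cmax,ss = C₀·R ≈ 15.926 × 1.2148 ≈ 19.347 μg/mL.
Steady-state trough Cmin,ss = Cmax,ss·f ≈ 19.347 × 0.1768 ≈ 3.421 μg/mL.

3.4 μg/mL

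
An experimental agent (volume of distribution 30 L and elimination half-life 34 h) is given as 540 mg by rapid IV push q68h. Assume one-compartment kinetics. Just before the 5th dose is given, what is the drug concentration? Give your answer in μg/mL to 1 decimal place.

6.0 μg/mL

f = (1/2)^(τ/t½) = (1/2)^(68/34) ≈ 0.2500.
C₀ = D/Vd = 540/30 ≈ 18.000 μg/mL.
Before the 5th dose, 4 doses have been given. Superposition: Cmin = C₀·(f + f² + … + f^4).
≈ 18.000 × (0.2500 + 0.0625 + 0.0156 + 0.0039) ≈ 18.000 × 0.3320 ≈ 5.976 μg/mL.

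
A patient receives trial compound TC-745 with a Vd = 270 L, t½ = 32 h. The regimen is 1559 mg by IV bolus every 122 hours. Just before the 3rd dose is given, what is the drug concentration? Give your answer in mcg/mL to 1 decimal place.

0.4 mcg/mL

f = (1/2)^(τ/t½) = (1/2)^(122/32) ≈ 0.0712.
C₀ = D/Vd = 1559/270 ≈ 5.774 mcg/mL.
Before the 3rd dose, 2 doses have been given. Superposition: Cmin = C₀·(f + f²).
≈ 5.774 × (0.0712 + 0.0051) ≈ 5.774 × 0.0763 ≈ 0.441 mcg/mL.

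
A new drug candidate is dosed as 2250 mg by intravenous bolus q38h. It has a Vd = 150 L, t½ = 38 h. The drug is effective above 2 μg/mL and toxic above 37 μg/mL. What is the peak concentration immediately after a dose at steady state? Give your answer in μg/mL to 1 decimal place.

30.0 μg/mL

τ = 38 h = 1 half-life, so f = (1/2)^1 = 0.5.
At steady state, R = 1/(1 − 0.5) = 2/1.
Single-dose peak C₀ = D/Vd = 2250/150 = 15 μg/mL.
Steady-state peak Cmax,ss = C₀·R = 15 × 2/1 ≈ 30.000 μg/mL.
Peak 30.0 μg/mL vs MTC 37 μg/mL: below toxic threshold.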